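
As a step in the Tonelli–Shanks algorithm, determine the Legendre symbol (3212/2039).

Reduce the numerator: 3212 ≡ 1173 (mod 2039), so (3212/2039) = (1173/2039).
1173 ≡ 1 (mod 4), so quadratic reciprocity gives (1173/2039) = (2039/1173). Reduce: 2039 ≡ 866 (mod 1173). Now have (866/1173).
Factor out 2: 866 = 2·433. Since 1173 ≡ 5 (mod 8), (2/1173) = -1. Now have -(433/1173).
433 ≡ 1 (mod 4), so quadratic reciprocity gives (433/1173) = (1173/433). Reduce: 1173 ≡ 307 (mod 433). Now have -(307/433).
433 ≡ 1 (mod 4), so quadratic reciprocity gives (307/433) = (433/307). Reduce: 433 ≡ 126 (mod 307). Now have -(126/307).
Factor out 2: 126 = 2·63. Since 307 ≡ 3 (mod 8), (2/307) = -1. Now have (63/307).
Both 63 ≡ 3 and 307 ≡ 3 (mod 4), so reciprocity gives (63/307) = -(307/63). Reduce: 307 ≡ 55 (mod 63). Now have -(55/63).
Both 55 ≡ 3 and 63 ≡ 3 (mod 4), so reciprocity gives (55/63) = -(63/55). Reduce: 63 ≡ 8 (mod 55). Now have (8/55).
Factor out 2: 8 = 2^3. Since 55 ≡ 7 (mod 8), (2/55) = +1, and (2/55)^3 = +1. Now have (1/55).
(1/55) = 1. Collecting the sign factors: 1.

1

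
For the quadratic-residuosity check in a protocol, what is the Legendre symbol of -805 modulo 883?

(-805/883)
  = (78/883)    [-805 ≡ 78 mod 883]
  = -(39/883)    [883 ≡ 3 mod 8 ⇒ (2/883) = -1]
  = (883/39)    [QR: both ≡ 3 mod 4, sign flips]
  = (25/39)    [883 ≡ 25 mod 39]
  = (39/25)    [QR: 25 ≡ 1 mod 4, sign kept]
  = (14/25)    [39 ≡ 14 mod 25]
  = (7/25)    [25 ≡ 1 mod 8 ⇒ (2/25) = +1]
  = (25/7)    [QR: 25 ≡ 1 mod 4, sign kept]
  = (4/7)    [25 ≡ 4 mod 7]
  = (1/7)    [7 ≡ 7 mod 8 ⇒ (2/7)^2 = +1]
  = 1    [(1/7) = 1]

1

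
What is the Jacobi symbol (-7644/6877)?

(-7644/6877)
  = (6110/6877)    [-7644 ≡ 6110 mod 6877]
  = -(3055/6877)    [6877 ≡ 5 mod 8 ⇒ (2/6877) = -1]
  = -(6877/3055)    [QR: 6877 ≡ 1 mod 4, sign kept]
  = -(767/3055)    [6877 ≡ 767 mod 3055]
  = (3055/767)    [QR: both ≡ 3 mod 4, sign flips]
  = (754/767)    [3055 ≡ 754 mod 767]
  = (377/767)    [767 ≡ 7 mod 8 ⇒ (2/767) = +1]
  = (767/377)    [QR: 377 ≡ 1 mod 4, sign kept]
  = (13/377)    [767 ≡ 13 mod 377]
  = (377/13)    [QR: 13 ≡ 1 mod 4, sign kept]
  = (0/13)    [377 ≡ 0 mod 13]
  = 0    [numerator 0, gcd > 1]

0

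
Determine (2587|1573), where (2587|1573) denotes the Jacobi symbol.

Reduce the numerator: 2587 ≡ 1014 (mod 1573), so (2587|1573) = (1014|1573).
Factor out 2: 1014 = 2·507. Since 1573 ≡ 5 (mod 8), (2|1573) = -1. Now have -(507|1573).
1573 ≡ 1 (mod 4), so quadratic reciprocity gives (507|1573) = (1573|507). Reduce: 1573 ≡ 52 (mod 507). Now have -(52|507).
Factor out 2: 52 = 2^2·13. Since 507 ≡ 3 (mod 8), (2|507) = -1, and (2|507)^2 = +1. Now have -(13|507).
13 ≡ 1 (mod 4), so quadratic reciprocity gives (13|507) = (507|13). Reduce: 507 ≡ 0 (mod 13). Now have -(0|13).
The numerator is now 0 with denominator 13 > 1: the symbol is 0.

0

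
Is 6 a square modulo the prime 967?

no

(6/967)
  = (3/967)    [967 ≡ 7 mod 8 ⇒ (2/967) = +1]
  = -(967/3)    [QR: both ≡ 3 mod 4, sign flips]
  = -(1/3)    [967 ≡ 1 mod 3]
  = -1    [(1/3) = 1]
The Legendre symbol is -1, so x^2 ≡ 6 (mod 967) has no solution.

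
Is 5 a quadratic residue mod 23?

(5/23)
  = (23/5)    [QR: 5 ≡ 1 mod 4, sign kept]
  = (3/5)    [23 ≡ 3 mod 5]
  = (5/3)    [QR: 5 ≡ 1 mod 4, sign kept]
  = (2/3)    [5 ≡ 2 mod 3]
  = -(1/3)    [3 ≡ 3 mod 8 ⇒ (2/3) = -1]
  = -1    [(1/3) = 1]
(5/23) = -1, and 23 is prime, so 5 is not a quadratic residue mod 23.

no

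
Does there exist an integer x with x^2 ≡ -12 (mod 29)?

no

Pull out -1: (-12/29) = (-1/29)·(12/29). Since 29 ≡ 1 (mod 4), (-1/29) = +1. Now have (12/29).
Factor out 2: 12 = 2^2·3. Since 29 ≡ 5 (mod 8), (2/29) = -1, and (2/29)^2 = +1. Now have (3/29).
29 ≡ 1 (mod 4), so quadratic reciprocity gives (3/29) = (29/3). Reduce: 29 ≡ 2 (mod 3). Now have (2/3).
Factor out 2: 2 = 2. Since 3 ≡ 3 (mod 8), (2/3) = -1. Now have -(1/3).
(1/3) = 1. Collecting the sign factors: -1.
(-12/29) = -1, and 29 is prime, so -12 is not a quadratic residue mod 29.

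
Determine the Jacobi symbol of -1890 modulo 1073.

Reduce the numerator: -1890 ≡ 256 (mod 1073), so (-1890|1073) = (256|1073).
Factor out 2: 256 = 2^8. Since 1073 ≡ 1 (mod 8), (2|1073) = +1, and (2|1073)^8 = +1. Now have (1|1073).
(1|1073) = 1. Collecting the sign factors: 1.

1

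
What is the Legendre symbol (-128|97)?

Pull out -1: (-128|97) = (-1|97)·(128|97). Since 97 ≡ 1 (mod 4), (-1|97) = +1. Now have (128|97).
Reduce the numerator: 128 ≡ 31 (mod 97), so (128|97) = (31|97).
97 ≡ 1 (mod 4), so quadratic reciprocity gives (31|97) = (97|31). Reduce: 97 ≡ 4 (mod 31). Now have (4|31).
Factor out 2: 4 = 2^2. Since 31 ≡ 7 (mod 8), (2|31) = +1, and (2|31)^2 = +1. Now have (1|31).
(1|31) = 1. Collecting the sign factors: 1.

1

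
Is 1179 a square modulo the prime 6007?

(1179/6007)
  = -(6007/1179)    [QR: both ≡ 3 mod 4, sign flips]
  = -(112/1179)    [6007 ≡ 112 mod 1179]
  = -(7/1179)    [1179 ≡ 3 mod 8 ⇒ (2/1179)^4 = +1]
  = (1179/7)    [QR: both ≡ 3 mod 4, sign flips]
  = (3/7)    [1179 ≡ 3 mod 7]
  = -(7/3)    [QR: both ≡ 3 mod 4, sign flips]
  = -(1/3)    [7 ≡ 1 mod 3]
  = -1    [(1/3) = 1]
(1179/6007) = -1, and 6007 is prime, so 1179 is not a quadratic residue mod 6007.

no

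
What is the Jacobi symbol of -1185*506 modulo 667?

By multiplicativity, (-1185·506 / 667) = (-1185 / 667)·(506 / 667).
First factor (-1185 / 667):
Reduce the numerator: -1185 ≡ 149 (mod 667), so (-1185 / 667) = (149 / 667).
149 ≡ 1 (mod 4), so quadratic reciprocity gives (149 / 667) = (667 / 149). Reduce: 667 ≡ 71 (mod 149). Now have (71 / 149).
149 ≡ 1 (mod 4), so quadratic reciprocity gives (71 / 149) = (149 / 71). Reduce: 149 ≡ 7 (mod 71). Now have (7 / 71).
Both 7 ≡ 3 and 71 ≡ 3 (mod 4), so reciprocity gives (7 / 71) = -(71 / 7). Reduce: 71 ≡ 1 (mod 7). Now have -(1 / 7).
(1 / 7) = 1. Collecting the sign factors: -1.
Second factor (506 / 667):
Factor out 2: 506 = 2·253. Since 667 ≡ 3 (mod 8), (2 / 667) = -1. Now have -(253 / 667).
253 ≡ 1 (mod 4), so quadratic reciprocity gives (253 / 667) = (667 / 253). Reduce: 667 ≡ 161 (mod 253). Now have -(161 / 253).
161 ≡ 1 (mod 4), so quadratic reciprocity gives (161 / 253) = (253 / 161). Reduce: 253 ≡ 92 (mod 161). Now have -(92 / 161).
Factor out 2: 92 = 2^2·23. Since 161 ≡ 1 (mod 8), (2 / 161) = +1, and (2 / 161)^2 = +1. Now have -(23 / 161).
161 ≡ 1 (mod 4), so quadratic reciprocity gives (23 / 161) = (161 / 23). Reduce: 161 ≡ 0 (mod 23). Now have -(0 / 23).
The numerator is now 0 with denominator 23 > 1: the symbol is 0.
Product: (-1)·(0) = 0.

0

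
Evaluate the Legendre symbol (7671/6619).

Reduce the numerator: 7671 ≡ 1052 (mod 6619), so (7671/6619) = (1052/6619).
Factor out 2: 1052 = 2^2·263. Since 6619 ≡ 3 (mod 8), (2/6619) = -1, and (2/6619)^2 = +1. Now have (263/6619).
Both 263 ≡ 3 and 6619 ≡ 3 (mod 4), so reciprocity gives (263/6619) = -(6619/263). Reduce: 6619 ≡ 44 (mod 263). Now have -(44/263).
Factor out 2: 44 = 2^2·11. Since 263 ≡ 7 (mod 8), (2/263) = +1, and (2/263)^2 = +1. Now have -(11/263).
Both 11 ≡ 3 and 263 ≡ 3 (mod 4), so reciprocity gives (11/263) = -(263/11). Reduce: 263 ≡ 10 (mod 11). Now have (10/11).
Factor out 2: 10 = 2·5. Since 11 ≡ 3 (mod 8), (2/11) = -1. Now have -(5/11).
5 ≡ 1 (mod 4), so quadratic reciprocity gives (5/11) = (11/5). Reduce: 11 ≡ 1 (mod 5). Now have -(1/5).
(1/5) = 1. Collecting the sign factors: -1.

-1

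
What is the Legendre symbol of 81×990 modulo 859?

1

By multiplicativity, (81·990 / 859) = (81 / 859)·(990 / 859).
First factor (81 / 859):
81 ≡ 1 (mod 4), so quadratic reciprocity gives (81 / 859) = (859 / 81). Reduce: 859 ≡ 49 (mod 81). Now have (49 / 81).
49 ≡ 1 (mod 4), so quadratic reciprocity gives (49 / 81) = (81 / 49). Reduce: 81 ≡ 32 (mod 49). Now have (32 / 49).
Factor out 2: 32 = 2^5. Since 49 ≡ 1 (mod 8), (2 / 49) = +1, and (2 / 49)^5 = +1. Now have (1 / 49).
(1 / 49) = 1. Collecting the sign factors: 1.
Second factor (990 / 859):
Reduce the numerator: 990 ≡ 131 (mod 859), so (990 / 859) = (131 / 859).
Both 131 ≡ 3 and 859 ≡ 3 (mod 4), so reciprocity gives (131 / 859) = -(859 / 131). Reduce: 859 ≡ 73 (mod 131). Now have -(73 / 131).
73 ≡ 1 (mod 4), so quadratic reciprocity gives (73 / 131) = (131 / 73). Reduce: 131 ≡ 58 (mod 73). Now have -(58 / 73).
Factor out 2: 58 = 2·29. Since 73 ≡ 1 (mod 8), (2 / 73) = +1. Now have -(29 / 73).
29 ≡ 1 (mod 4), so quadratic reciprocity gives (29 / 73) = (73 / 29). Reduce: 73 ≡ 15 (mod 29). Now have -(15 / 29).
29 ≡ 1 (mod 4), so quadratic reciprocity gives (15 / 29) = (29 / 15). Reduce: 29 ≡ 14 (mod 15). Now have -(14 / 15).
Factor out 2: 14 = 2·7. Since 15 ≡ 7 (mod 8), (2 / 15) = +1. Now have -(7 / 15).
Both 7 ≡ 3 and 15 ≡ 3 (mod 4), so reciprocity gives (7 / 15) = -(15 / 7). Reduce: 15 ≡ 1 (mod 7). Now have (1 / 7).
(1 / 7) = 1. Collecting the sign factors: 1.
Product: (1)·(1) = 1.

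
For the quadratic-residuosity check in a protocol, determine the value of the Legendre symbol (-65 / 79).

-1

(-65 / 79)
  = -(65 / 79)    [79 ≡ 3 mod 4 ⇒ (-1 / 79) = -1]
  = -(79 / 65)    [QR: 65 ≡ 1 mod 4, sign kept]
  = -(14 / 65)    [79 ≡ 14 mod 65]
  = -(7 / 65)    [65 ≡ 1 mod 8 ⇒ (2 / 65) = +1]
  = -(65 / 7)    [QR: 65 ≡ 1 mod 4, sign kept]
  = -(2 / 7)    [65 ≡ 2 mod 7]
  = -(1 / 7)    [7 ≡ 7 mod 8 ⇒ (2 / 7) = +1]
  = -1    [(1 / 7) = 1]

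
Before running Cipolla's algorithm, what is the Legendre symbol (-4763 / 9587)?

1

(-4763 / 9587)
  = (4824 / 9587)    [-4763 ≡ 4824 mod 9587]
  = -(603 / 9587)    [9587 ≡ 3 mod 8 ⇒ (2 / 9587)^3 = -1]
  = (9587 / 603)    [QR: both ≡ 3 mod 4, sign flips]
  = (542 / 603)    [9587 ≡ 542 mod 603]
  = -(271 / 603)    [603 ≡ 3 mod 8 ⇒ (2 / 603) = -1]
  = (603 / 271)    [QR: both ≡ 3 mod 4, sign flips]
  = (61 / 271)    [603 ≡ 61 mod 271]
  = (271 / 61)    [QR: 61 ≡ 1 mod 4, sign kept]
  = (27 / 61)    [271 ≡ 27 mod 61]
  = (61 / 27)    [QR: 61 ≡ 1 mod 4, sign kept]
  = (7 / 27)    [61 ≡ 7 mod 27]
  = -(27 / 7)    [QR: both ≡ 3 mod 4, sign flips]
  = -(6 / 7)    [27 ≡ 6 mod 7]
  = -(3 / 7)    [7 ≡ 7 mod 8 ⇒ (2 / 7) = +1]
  = (7 / 3)    [QR: both ≡ 3 mod 4, sign flips]
  = (1 / 3)    [7 ≡ 1 mod 3]
  = 1    [(1 / 3) = 1]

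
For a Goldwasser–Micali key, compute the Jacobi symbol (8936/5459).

1

(8936/5459)
  = (3477/5459)    [8936 ≡ 3477 mod 5459]
  = (5459/3477)    [QR: 3477 ≡ 1 mod 4, sign kept]
  = (1982/3477)    [5459 ≡ 1982 mod 3477]
  = -(991/3477)    [3477 ≡ 5 mod 8 ⇒ (2/3477) = -1]
  = -(3477/991)    [QR: 3477 ≡ 1 mod 4, sign kept]
  = -(504/991)    [3477 ≡ 504 mod 991]
  = -(63/991)    [991 ≡ 7 mod 8 ⇒ (2/991)^3 = +1]
  = (991/63)    [QR: both ≡ 3 mod 4, sign flips]
  = (46/63)    [991 ≡ 46 mod 63]
  = (23/63)    [63 ≡ 7 mod 8 ⇒ (2/63) = +1]
  = -(63/23)    [QR: both ≡ 3 mod 4, sign flips]
  = -(17/23)    [63 ≡ 17 mod 23]
  = -(23/17)    [QR: 17 ≡ 1 mod 4, sign kept]
  = -(6/17)    [23 ≡ 6 mod 17]
  = -(3/17)    [17 ≡ 1 mod 8 ⇒ (2/17) = +1]
  = -(17/3)    [QR: 17 ≡ 1 mod 4, sign kept]
  = -(2/3)    [17 ≡ 2 mod 3]
  = (1/3)    [3 ≡ 3 mod 8 ⇒ (2/3) = -1]
  = 1    [(1/3) = 1]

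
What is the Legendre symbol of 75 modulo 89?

89 ≡ 1 (mod 4), so quadratic reciprocity gives (75 / 89) = (89 / 75). Reduce: 89 ≡ 14 (mod 75). Now have (14 / 75).
Factor out 2: 14 = 2·7. Since 75 ≡ 3 (mod 8), (2 / 75) = -1. Now have -(7 / 75).
Both 7 ≡ 3 and 75 ≡ 3 (mod 4), so reciprocity gives (7 / 75) = -(75 / 7). Reduce: 75 ≡ 5 (mod 7). Now have (5 / 7).
5 ≡ 1 (mod 4), so quadratic reciprocity gives (5 / 7) = (7 / 5). Reduce: 7 ≡ 2 (mod 5). Now have (2 / 5).
Factor out 2: 2 = 2. Since 5 ≡ 5 (mod 8), (2 / 5) = -1. Now have -(1 / 5).
(1 / 5) = 1. Collecting the sign factors: -1.

-1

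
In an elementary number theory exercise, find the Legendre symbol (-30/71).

(-30/71)
  = -(30/71)    [71 ≡ 3 mod 4 ⇒ (-1/71) = -1]
  = -(15/71)    [71 ≡ 7 mod 8 ⇒ (2/71) = +1]
  = (71/15)    [QR: both ≡ 3 mod 4, sign flips]
  = (11/15)    [71 ≡ 11 mod 15]
  = -(15/11)    [QR: both ≡ 3 mod 4, sign flips]
  = -(4/11)    [15 ≡ 4 mod 11]
  = -(1/11)    [11 ≡ 3 mod 8 ⇒ (2/11)^2 = +1]
  = -1    [(1/11) = 1]

-1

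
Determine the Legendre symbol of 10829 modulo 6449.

-1

(10829|6449)
  = (4380|6449)    [10829 ≡ 4380 mod 6449]
  = (1095|6449)    [6449 ≡ 1 mod 8 ⇒ (2|6449)^2 = +1]
  = (6449|1095)    [QR: 6449 ≡ 1 mod 4, sign kept]
  = (974|1095)    [6449 ≡ 974 mod 1095]
  = (487|1095)    [1095 ≡ 7 mod 8 ⇒ (2|1095) = +1]
  = -(1095|487)    [QR: both ≡ 3 mod 4, sign flips]
  = -(121|487)    [1095 ≡ 121 mod 487]
  = -(487|121)    [QR: 121 ≡ 1 mod 4, sign kept]
  = -(3|121)    [487 ≡ 3 mod 121]
  = -(121|3)    [QR: 121 ≡ 1 mod 4, sign kept]
  = -(1|3)    [121 ≡ 1 mod 3]
  = -1    [(1|3) = 1]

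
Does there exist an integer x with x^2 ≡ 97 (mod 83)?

Reduce the numerator: 97 ≡ 14 (mod 83), so (97/83) = (14/83).
Factor out 2: 14 = 2·7. Since 83 ≡ 3 (mod 8), (2/83) = -1. Now have -(7/83).
Both 7 ≡ 3 and 83 ≡ 3 (mod 4), so reciprocity gives (7/83) = -(83/7). Reduce: 83 ≡ 6 (mod 7). Now have (6/7).
Factor out 2: 6 = 2·3. Since 7 ≡ 7 (mod 8), (2/7) = +1. Now have (3/7).
Both 3 ≡ 3 and 7 ≡ 3 (mod 4), so reciprocity gives (3/7) = -(7/3). Reduce: 7 ≡ 1 (mod 3). Now have -(1/3).
(1/3) = 1. Collecting the sign factors: -1.
The Legendre symbol is -1, so x^2 ≡ 97 (mod 83) has no solution.

no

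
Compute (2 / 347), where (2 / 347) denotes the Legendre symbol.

(2 / 347)
  = -(1 / 347)    [347 ≡ 3 mod 8 ⇒ (2 / 347) = -1]
  = -1    [(1 / 347) = 1]

-1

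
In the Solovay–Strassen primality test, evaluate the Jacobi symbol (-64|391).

-1

Reduce the numerator: -64 ≡ 327 (mod 391), so (-64|391) = (327|391).
Both 327 ≡ 3 and 391 ≡ 3 (mod 4), so reciprocity gives (327|391) = -(391|327). Reduce: 391 ≡ 64 (mod 327). Now have -(64|327).
Factor out 2: 64 = 2^6. Since 327 ≡ 7 (mod 8), (2|327) = +1, and (2|327)^6 = +1. Now have -(1|327).
(1|327) = 1. Collecting the sign factors: -1.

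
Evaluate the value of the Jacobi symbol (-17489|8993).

Pull out -1: (-17489|8993) = (-1|8993)·(17489|8993). Since 8993 ≡ 1 (mod 4), (-1|8993) = +1. Now have (17489|8993).
Reduce the numerator: 17489 ≡ 8496 (mod 8993), so (17489|8993) = (8496|8993).
Factor out 2: 8496 = 2^4·531. Since 8993 ≡ 1 (mod 8), (2|8993) = +1, and (2|8993)^4 = +1. Now have (531|8993).
8993 ≡ 1 (mod 4), so quadratic reciprocity gives (531|8993) = (8993|531). Reduce: 8993 ≡ 497 (mod 531). Now have (497|531).
497 ≡ 1 (mod 4), so quadratic reciprocity gives (497|531) = (531|497). Reduce: 531 ≡ 34 (mod 497). Now have (34|497).
Factor out 2: 34 = 2·17. Since 497 ≡ 1 (mod 8), (2|497) = +1. Now have (17|497).
17 ≡ 1 (mod 4), so quadratic reciprocity gives (17|497) = (497|17). Reduce: 497 ≡ 4 (mod 17). Now have (4|17).
Factor out 2: 4 = 2^2. Since 17 ≡ 1 (mod 8), (2|17) = +1, and (2|17)^2 = +1. Now have (1|17).
(1|17) = 1. Collecting the sign factors: 1.

1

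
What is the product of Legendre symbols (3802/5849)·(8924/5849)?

-1

By multiplicativity, (3802·8924/5849) = (3802/5849)·(8924/5849).
First factor (3802/5849):
Factor out 2: 3802 = 2·1901. Since 5849 ≡ 1 (mod 8), (2/5849) = +1. Now have (1901/5849).
1901 ≡ 1 (mod 4), so quadratic reciprocity gives (1901/5849) = (5849/1901). Reduce: 5849 ≡ 146 (mod 1901). Now have (146/1901).
Factor out 2: 146 = 2·73. Since 1901 ≡ 5 (mod 8), (2/1901) = -1. Now have -(73/1901).
73 ≡ 1 (mod 4), so quadratic reciprocity gives (73/1901) = (1901/73). Reduce: 1901 ≡ 3 (mod 73). Now have -(3/73).
73 ≡ 1 (mod 4), so quadratic reciprocity gives (3/73) = (73/3). Reduce: 73 ≡ 1 (mod 3). Now have -(1/3).
(1/3) = 1. Collecting the sign factors: -1.
Second factor (8924/5849):
Reduce the numerator: 8924 ≡ 3075 (mod 5849), so (8924/5849) = (3075/5849).
5849 ≡ 1 (mod 4), so quadratic reciprocity gives (3075/5849) = (5849/3075). Reduce: 5849 ≡ 2774 (mod 3075). Now have (2774/3075).
Factor out 2: 2774 = 2·1387. Since 3075 ≡ 3 (mod 8), (2/3075) = -1. Now have -(1387/3075).
Both 1387 ≡ 3 and 3075 ≡ 3 (mod 4), so reciprocity gives (1387/3075) = -(3075/1387). Reduce: 3075 ≡ 301 (mod 1387). Now have (301/1387).
301 ≡ 1 (mod 4), so quadratic reciprocity gives (301/1387) = (1387/301). Reduce: 1387 ≡ 183 (mod 301). Now have (183/301).
301 ≡ 1 (mod 4), so quadratic reciprocity gives (183/301) = (301/183). Reduce: 301 ≡ 118 (mod 183). Now have (118/183).
Factor out 2: 118 = 2·59. Since 183 ≡ 7 (mod 8), (2/183) = +1. Now have (59/183).
Both 59 ≡ 3 and 183 ≡ 3 (mod 4), so reciprocity gives (59/183) = -(183/59). Reduce: 183 ≡ 6 (mod 59). Now have -(6/59).
Factor out 2: 6 = 2·3. Since 59 ≡ 3 (mod 8), (2/59) = -1. Now have (3/59).
Both 3 ≡ 3 and 59 ≡ 3 (mod 4), so reciprocity gives (3/59) = -(59/3). Reduce: 59 ≡ 2 (mod 3). Now have -(2/3).
Factor out 2: 2 = 2. Since 3 ≡ 3 (mod 8), (2/3) = -1. Now have (1/3).
(1/3) = 1. Collecting the sign factors: 1.
Product: (-1)·(1) = -1.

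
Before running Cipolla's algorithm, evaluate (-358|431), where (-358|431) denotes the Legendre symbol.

-1

(-358|431)
  = -(358|431)    [431 ≡ 3 mod 4 ⇒ (-1|431) = -1]
  = -(179|431)    [431 ≡ 7 mod 8 ⇒ (2|431) = +1]
  = (431|179)    [QR: both ≡ 3 mod 4, sign flips]
  = (73|179)    [431 ≡ 73 mod 179]
  = (179|73)    [QR: 73 ≡ 1 mod 4, sign kept]
  = (33|73)    [179 ≡ 33 mod 73]
  = (73|33)    [QR: 33 ≡ 1 mod 4, sign kept]
  = (7|33)    [73 ≡ 7 mod 33]
  = (33|7)    [QR: 33 ≡ 1 mod 4, sign kept]
  = (5|7)    [33 ≡ 5 mod 7]
  = (7|5)    [QR: 5 ≡ 1 mod 4, sign kept]
  = (2|5)    [7 ≡ 2 mod 5]
  = -(1|5)    [5 ≡ 5 mod 8 ⇒ (2|5) = -1]
  = -1    [(1|5) = 1]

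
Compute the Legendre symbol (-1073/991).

(-1073/991)
  = (909/991)    [-1073 ≡ 909 mod 991]
  = (991/909)    [QR: 909 ≡ 1 mod 4, sign kept]
  = (82/909)    [991 ≡ 82 mod 909]
  = -(41/909)    [909 ≡ 5 mod 8 ⇒ (2/909) = -1]
  = -(909/41)    [QR: 41 ≡ 1 mod 4, sign kept]
  = -(7/41)    [909 ≡ 7 mod 41]
  = -(41/7)    [QR: 41 ≡ 1 mod 4, sign kept]
  = -(6/7)    [41 ≡ 6 mod 7]
  = -(3/7)    [7 ≡ 7 mod 8 ⇒ (2/7) = +1]
  = (7/3)    [QR: both ≡ 3 mod 4, sign flips]
  = (1/3)    [7 ≡ 1 mod 3]
  = 1    [(1/3) = 1]

1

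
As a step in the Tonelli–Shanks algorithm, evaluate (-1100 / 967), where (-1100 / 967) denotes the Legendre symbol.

(-1100 / 967)
  = (834 / 967)    [-1100 ≡ 834 mod 967]
  = (417 / 967)    [967 ≡ 7 mod 8 ⇒ (2 / 967) = +1]
  = (967 / 417)    [QR: 417 ≡ 1 mod 4, sign kept]
  = (133 / 417)    [967 ≡ 133 mod 417]
  = (417 / 133)    [QR: 133 ≡ 1 mod 4, sign kept]
  = (18 / 133)    [417 ≡ 18 mod 133]
  = -(9 / 133)    [133 ≡ 5 mod 8 ⇒ (2 / 133) = -1]
  = -(133 / 9)    [QR: 9 ≡ 1 mod 4, sign kept]
  = -(7 / 9)    [133 ≡ 7 mod 9]
  = -(9 / 7)    [QR: 9 ≡ 1 mod 4, sign kept]
  = -(2 / 7)    [9 ≡ 2 mod 7]
  = -(1 / 7)    [7 ≡ 7 mod 8 ⇒ (2 / 7) = +1]
  = -1    [(1 / 7) = 1]

-1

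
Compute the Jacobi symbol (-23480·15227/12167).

By multiplicativity, (-23480·15227/12167) = (-23480/12167)·(15227/12167).
First factor (-23480/12167):
(-23480/12167)
  = (854/12167)    [-23480 ≡ 854 mod 12167]
  = (427/12167)    [12167 ≡ 7 mod 8 ⇒ (2/12167) = +1]
  = -(12167/427)    [QR: both ≡ 3 mod 4, sign flips]
  = -(211/427)    [12167 ≡ 211 mod 427]
  = (427/211)    [QR: both ≡ 3 mod 4, sign flips]
  = (5/211)    [427 ≡ 5 mod 211]
  = (211/5)    [QR: 5 ≡ 1 mod 4, sign kept]
  = (1/5)    [211 ≡ 1 mod 5]
  = 1    [(1/5) = 1]
Second factor (15227/12167):
(15227/12167)
  = (3060/12167)    [15227 ≡ 3060 mod 12167]
  = (765/12167)    [12167 ≡ 7 mod 8 ⇒ (2/12167)^2 = +1]
  = (12167/765)    [QR: 765 ≡ 1 mod 4, sign kept]
  = (692/765)    [12167 ≡ 692 mod 765]
  = (173/765)    [765 ≡ 5 mod 8 ⇒ (2/765)^2 = +1]
  = (765/173)    [QR: 173 ≡ 1 mod 4, sign kept]
  = (73/173)    [765 ≡ 73 mod 173]
  = (173/73)    [QR: 73 ≡ 1 mod 4, sign kept]
  = (27/73)    [173 ≡ 27 mod 73]
  = (73/27)    [QR: 73 ≡ 1 mod 4, sign kept]
  = (19/27)    [73 ≡ 19 mod 27]
  = -(27/19)    [QR: both ≡ 3 mod 4, sign flips]
  = -(8/19)    [27 ≡ 8 mod 19]
  = (1/19)    [19 ≡ 3 mod 8 ⇒ (2/19)^3 = -1]
  = 1    [(1/19) = 1]
Product: (1)·(1) = 1.

1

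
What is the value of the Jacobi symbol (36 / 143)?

Factor out 2: 36 = 2^2·9. Since 143 ≡ 7 (mod 8), (2 / 143) = +1, and (2 / 143)^2 = +1. Now have (9 / 143).
9 ≡ 1 (mod 4), so quadratic reciprocity gives (9 / 143) = (143 / 9). Reduce: 143 ≡ 8 (mod 9). Now have (8 / 9).
Factor out 2: 8 = 2^3. Since 9 ≡ 1 (mod 8), (2 / 9) = +1, and (2 / 9)^3 = +1. Now have (1 / 9).
(1 / 9) = 1. Collecting the sign factors: 1.

1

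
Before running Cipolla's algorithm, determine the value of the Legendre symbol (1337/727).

(1337/727)
  = (610/727)    [1337 ≡ 610 mod 727]
  = (305/727)    [727 ≡ 7 mod 8 ⇒ (2/727) = +1]
  = (727/305)    [QR: 305 ≡ 1 mod 4, sign kept]
  = (117/305)    [727 ≡ 117 mod 305]
  = (305/117)    [QR: 117 ≡ 1 mod 4, sign kept]
  = (71/117)    [305 ≡ 71 mod 117]
  = (117/71)    [QR: 117 ≡ 1 mod 4, sign kept]
  = (46/71)    [117 ≡ 46 mod 71]
  = (23/71)    [71 ≡ 7 mod 8 ⇒ (2/71) = +1]
  = -(71/23)    [QR: both ≡ 3 mod 4, sign flips]
  = -(2/23)    [71 ≡ 2 mod 23]
  = -(1/23)    [23 ≡ 7 mod 8 ⇒ (2/23) = +1]
  = -1    [(1/23) = 1]

-1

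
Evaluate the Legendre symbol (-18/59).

Reduce the numerator: -18 ≡ 41 (mod 59), so (-18/59) = (41/59).
41 ≡ 1 (mod 4), so quadratic reciprocity gives (41/59) = (59/41). Reduce: 59 ≡ 18 (mod 41). Now have (18/41).
Factor out 2: 18 = 2·9. Since 41 ≡ 1 (mod 8), (2/41) = +1. Now have (9/41).
9 ≡ 1 (mod 4), so quadratic reciprocity gives (9/41) = (41/9). Reduce: 41 ≡ 5 (mod 9). Now have (5/9).
5 ≡ 1 (mod 4), so quadratic reciprocity gives (5/9) = (9/5). Reduce: 9 ≡ 4 (mod 5). Now have (4/5).
Factor out 2: 4 = 2^2. Since 5 ≡ 5 (mod 8), (2/5) = -1, and (2/5)^2 = +1. Now have (1/5).
(1/5) = 1. Collecting the sign factors: 1.

1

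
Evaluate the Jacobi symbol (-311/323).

(-311/323)
  = (12/323)    [-311 ≡ 12 mod 323]
  = (3/323)    [323 ≡ 3 mod 8 ⇒ (2/323)^2 = +1]
  = -(323/3)    [QR: both ≡ 3 mod 4, sign flips]
  = -(2/3)    [323 ≡ 2 mod 3]
  = (1/3)    [3 ≡ 3 mod 8 ⇒ (2/3) = -1]
  = 1    [(1/3) = 1]

1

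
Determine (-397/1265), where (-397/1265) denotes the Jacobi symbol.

-1

Pull out -1: (-397/1265) = (-1/1265)·(397/1265). Since 1265 ≡ 1 (mod 4), (-1/1265) = +1. Now have (397/1265).
397 ≡ 1 (mod 4), so quadratic reciprocity gives (397/1265) = (1265/397). Reduce: 1265 ≡ 74 (mod 397). Now have (74/397).
Factor out 2: 74 = 2·37. Since 397 ≡ 5 (mod 8), (2/397) = -1. Now have -(37/397).
37 ≡ 1 (mod 4), so quadratic reciprocity gives (37/397) = (397/37). Reduce: 397 ≡ 27 (mod 37). Now have -(27/37).
37 ≡ 1 (mod 4), so quadratic reciprocity gives (27/37) = (37/27). Reduce: 37 ≡ 10 (mod 27). Now have -(10/27).
Factor out 2: 10 = 2·5. Since 27 ≡ 3 (mod 8), (2/27) = -1. Now have (5/27).
5 ≡ 1 (mod 4), so quadratic reciprocity gives (5/27) = (27/5). Reduce: 27 ≡ 2 (mod 5). Now have (2/5).
Factor out 2: 2 = 2. Since 5 ≡ 5 (mod 8), (2/5) = -1. Now have -(1/5).
(1/5) = 1. Collecting the sign factors: -1.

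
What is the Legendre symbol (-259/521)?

-1

(-259/521)
  = (262/521)    [-259 ≡ 262 mod 521]
  = (131/521)    [521 ≡ 1 mod 8 ⇒ (2/521) = +1]
  = (521/131)    [QR: 521 ≡ 1 mod 4, sign kept]
  = (128/131)    [521 ≡ 128 mod 131]
  = -(1/131)    [131 ≡ 3 mod 8 ⇒ (2/131)^7 = -1]
  = -1    [(1/131) = 1]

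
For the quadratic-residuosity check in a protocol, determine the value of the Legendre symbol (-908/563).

1

(-908/563)
  = (218/563)    [-908 ≡ 218 mod 563]
  = -(109/563)    [563 ≡ 3 mod 8 ⇒ (2/563) = -1]
  = -(563/109)    [QR: 109 ≡ 1 mod 4, sign kept]
  = -(18/109)    [563 ≡ 18 mod 109]
  = (9/109)    [109 ≡ 5 mod 8 ⇒ (2/109) = -1]
  = (109/9)    [QR: 9 ≡ 1 mod 4, sign kept]
  = (1/9)    [109 ≡ 1 mod 9]
  = 1    [(1/9) = 1]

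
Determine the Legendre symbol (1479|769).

(1479|769)
  = (710|769)    [1479 ≡ 710 mod 769]
  = (355|769)    [769 ≡ 1 mod 8 ⇒ (2|769) = +1]
  = (769|355)    [QR: 769 ≡ 1 mod 4, sign kept]
  = (59|355)    [769 ≡ 59 mod 355]
  = -(355|59)    [QR: both ≡ 3 mod 4, sign flips]
  = -(1|59)    [355 ≡ 1 mod 59]
  = -1    [(1|59) = 1]

-1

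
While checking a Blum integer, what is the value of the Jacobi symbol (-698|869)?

-1

(-698|869)
  = (171|869)    [-698 ≡ 171 mod 869]
  = (869|171)    [QR: 869 ≡ 1 mod 4, sign kept]
  = (14|171)    [869 ≡ 14 mod 171]
  = -(7|171)    [171 ≡ 3 mod 8 ⇒ (2|171) = -1]
  = (171|7)    [QR: both ≡ 3 mod 4, sign flips]
  = (3|7)    [171 ≡ 3 mod 7]
  = -(7|3)    [QR: both ≡ 3 mod 4, sign flips]
  = -(1|3)    [7 ≡ 1 mod 3]
  = -1    [(1|3) = 1]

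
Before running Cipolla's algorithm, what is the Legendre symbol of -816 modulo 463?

1

Pull out -1: (-816|463) = (-1|463)·(816|463). Since 463 ≡ 3 (mod 4), (-1|463) = -1. Now have -(816|463).
Reduce the numerator: 816 ≡ 353 (mod 463), so (816|463) = (353|463).
353 ≡ 1 (mod 4), so quadratic reciprocity gives (353|463) = (463|353). Reduce: 463 ≡ 110 (mod 353). Now have -(110|353).
Factor out 2: 110 = 2·55. Since 353 ≡ 1 (mod 8), (2|353) = +1. Now have -(55|353).
353 ≡ 1 (mod 4), so quadratic reciprocity gives (55|353) = (353|55). Reduce: 353 ≡ 23 (mod 55). Now have -(23|55).
Both 23 ≡ 3 and 55 ≡ 3 (mod 4), so reciprocity gives (23|55) = -(55|23). Reduce: 55 ≡ 9 (mod 23). Now have (9|23).
9 ≡ 1 (mod 4), so quadratic reciprocity gives (9|23) = (23|9). Reduce: 23 ≡ 5 (mod 9). Now have (5|9).
5 ≡ 1 (mod 4), so quadratic reciprocity gives (5|9) = (9|5). Reduce: 9 ≡ 4 (mod 5). Now have (4|5).
Factor out 2: 4 = 2^2. Since 5 ≡ 5 (mod 8), (2|5) = -1, and (2|5)^2 = +1. Now have (1|5).
(1|5) = 1. Collecting the sign factors: 1.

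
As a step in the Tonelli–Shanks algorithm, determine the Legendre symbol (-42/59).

Reduce the numerator: -42 ≡ 17 (mod 59), so (-42/59) = (17/59).
17 ≡ 1 (mod 4), so quadratic reciprocity gives (17/59) = (59/17). Reduce: 59 ≡ 8 (mod 17). Now have (8/17).
Factor out 2: 8 = 2^3. Since 17 ≡ 1 (mod 8), (2/17) = +1, and (2/17)^3 = +1. Now have (1/17).
(1/17) = 1. Collecting the sign factors: 1.

1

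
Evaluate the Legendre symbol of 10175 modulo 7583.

1

Reduce the numerator: 10175 ≡ 2592 (mod 7583), so (10175 / 7583) = (2592 / 7583).
Factor out 2: 2592 = 2^5·81. Since 7583 ≡ 7 (mod 8), (2 / 7583) = +1, and (2 / 7583)^5 = +1. Now have (81 / 7583).
81 ≡ 1 (mod 4), so quadratic reciprocity gives (81 / 7583) = (7583 / 81). Reduce: 7583 ≡ 50 (mod 81). Now have (50 / 81).
Factor out 2: 50 = 2·25. Since 81 ≡ 1 (mod 8), (2 / 81) = +1. Now have (25 / 81).
25 ≡ 1 (mod 4), so quadratic reciprocity gives (25 / 81) = (81 / 25). Reduce: 81 ≡ 6 (mod 25). Now have (6 / 25).
Factor out 2: 6 = 2·3. Since 25 ≡ 1 (mod 8), (2 / 25) = +1. Now have (3 / 25).
25 ≡ 1 (mod 4), so quadratic reciprocity gives (3 / 25) = (25 / 3). Reduce: 25 ≡ 1 (mod 3). Now have (1 / 3).
(1 / 3) = 1. Collecting the sign factors: 1.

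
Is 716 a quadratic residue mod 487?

no

(716/487)
  = (229/487)    [716 ≡ 229 mod 487]
  = (487/229)    [QR: 229 ≡ 1 mod 4, sign kept]
  = (29/229)    [487 ≡ 29 mod 229]
  = (229/29)    [QR: 29 ≡ 1 mod 4, sign kept]
  = (26/29)    [229 ≡ 26 mod 29]
  = -(13/29)    [29 ≡ 5 mod 8 ⇒ (2/29) = -1]
  = -(29/13)    [QR: 13 ≡ 1 mod 4, sign kept]
  = -(3/13)    [29 ≡ 3 mod 13]
  = -(13/3)    [QR: 13 ≡ 1 mod 4, sign kept]
  = -(1/3)    [13 ≡ 1 mod 3]
  = -1    [(1/3) = 1]
The Legendre symbol is -1, so x^2 ≡ 716 (mod 487) has no solution.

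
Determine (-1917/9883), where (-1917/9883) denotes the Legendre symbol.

1

(-1917/9883)
  = (7966/9883)    [-1917 ≡ 7966 mod 9883]
  = -(3983/9883)    [9883 ≡ 3 mod 8 ⇒ (2/9883) = -1]
  = (9883/3983)    [QR: both ≡ 3 mod 4, sign flips]
  = (1917/3983)    [9883 ≡ 1917 mod 3983]
  = (3983/1917)    [QR: 1917 ≡ 1 mod 4, sign kept]
  = (149/1917)    [3983 ≡ 149 mod 1917]
  = (1917/149)    [QR: 149 ≡ 1 mod 4, sign kept]
  = (129/149)    [1917 ≡ 129 mod 149]
  = (149/129)    [QR: 129 ≡ 1 mod 4, sign kept]
  = (20/129)    [149 ≡ 20 mod 129]
  = (5/129)    [129 ≡ 1 mod 8 ⇒ (2/129)^2 = +1]
  = (129/5)    [QR: 5 ≡ 1 mod 4, sign kept]
  = (4/5)    [129 ≡ 4 mod 5]
  = (1/5)    [5 ≡ 5 mod 8 ⇒ (2/5)^2 = +1]
  = 1    [(1/5) = 1]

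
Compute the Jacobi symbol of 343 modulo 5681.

1

5681 ≡ 1 (mod 4), so quadratic reciprocity gives (343/5681) = (5681/343). Reduce: 5681 ≡ 193 (mod 343). Now have (193/343).
193 ≡ 1 (mod 4), so quadratic reciprocity gives (193/343) = (343/193). Reduce: 343 ≡ 150 (mod 193). Now have (150/193).
Factor out 2: 150 = 2·75. Since 193 ≡ 1 (mod 8), (2/193) = +1. Now have (75/193).
193 ≡ 1 (mod 4), so quadratic reciprocity gives (75/193) = (193/75). Reduce: 193 ≡ 43 (mod 75). Now have (43/75).
Both 43 ≡ 3 and 75 ≡ 3 (mod 4), so reciprocity gives (43/75) = -(75/43). Reduce: 75 ≡ 32 (mod 43). Now have -(32/43).
Factor out 2: 32 = 2^5. Since 43 ≡ 3 (mod 8), (2/43) = -1, and (2/43)^5 = -1. Now have (1/43).
(1/43) = 1. Collecting the sign factors: 1.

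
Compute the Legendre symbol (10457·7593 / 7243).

-1

By multiplicativity, (10457·7593 / 7243) = (10457 / 7243)·(7593 / 7243).
First factor (10457 / 7243):
Reduce the numerator: 10457 ≡ 3214 (mod 7243), so (10457 / 7243) = (3214 / 7243).
Factor out 2: 3214 = 2·1607. Since 7243 ≡ 3 (mod 8), (2 / 7243) = -1. Now have -(1607 / 7243).
Both 1607 ≡ 3 and 7243 ≡ 3 (mod 4), so reciprocity gives (1607 / 7243) = -(7243 / 1607). Reduce: 7243 ≡ 815 (mod 1607). Now have (815 / 1607).
Both 815 ≡ 3 and 1607 ≡ 3 (mod 4), so reciprocity gives (815 / 1607) = -(1607 / 815). Reduce: 1607 ≡ 792 (mod 815). Now have -(792 / 815).
Factor out 2: 792 = 2^3·99. Since 815 ≡ 7 (mod 8), (2 / 815) = +1, and (2 / 815)^3 = +1. Now have -(99 / 815).
Both 99 ≡ 3 and 815 ≡ 3 (mod 4), so reciprocity gives (99 / 815) = -(815 / 99). Reduce: 815 ≡ 23 (mod 99). Now have (23 / 99).
Both 23 ≡ 3 and 99 ≡ 3 (mod 4), so reciprocity gives (23 / 99) = -(99 / 23). Reduce: 99 ≡ 7 (mod 23). Now have -(7 / 23).
Both 7 ≡ 3 and 23 ≡ 3 (mod 4), so reciprocity gives (7 / 23) = -(23 / 7). Reduce: 23 ≡ 2 (mod 7). Now have (2 / 7).
Factor out 2: 2 = 2. Since 7 ≡ 7 (mod 8), (2 / 7) = +1. Now have (1 / 7).
(1 / 7) = 1. Collecting the sign factors: 1.
Second factor (7593 / 7243):
Reduce the numerator: 7593 ≡ 350 (mod 7243), so (7593 / 7243) = (350 / 7243).
Factor out 2: 350 = 2·175. Since 7243 ≡ 3 (mod 8), (2 / 7243) = -1. Now have -(175 / 7243).
Both 175 ≡ 3 and 7243 ≡ 3 (mod 4), so reciprocity gives (175 / 7243) = -(7243 / 175). Reduce: 7243 ≡ 68 (mod 175). Now have (68 / 175).
Factor out 2: 68 = 2^2·17. Since 175 ≡ 7 (mod 8), (2 / 175) = +1, and (2 / 175)^2 = +1. Now have (17 / 175).
17 ≡ 1 (mod 4), so quadratic reciprocity gives (17 / 175) = (175 / 17). Reduce: 175 ≡ 5 (mod 17). Now have (5 / 17).
5 ≡ 1 (mod 4), so quadratic reciprocity gives (5 / 17) = (17 / 5). Reduce: 17 ≡ 2 (mod 5). Now have (2 / 5).
Factor out 2: 2 = 2. Since 5 ≡ 5 (mod 8), (2 / 5) = -1. Now have -(1 / 5).
(1 / 5) = 1. Collecting the sign factors: -1.
Product: (1)·(-1) = -1.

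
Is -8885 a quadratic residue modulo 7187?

(-8885/7187)
  = (5489/7187)    [-8885 ≡ 5489 mod 7187]
  = (7187/5489)    [QR: 5489 ≡ 1 mod 4, sign kept]
  = (1698/5489)    [7187 ≡ 1698 mod 5489]
  = (849/5489)    [5489 ≡ 1 mod 8 ⇒ (2/5489) = +1]
  = (5489/849)    [QR: 849 ≡ 1 mod 4, sign kept]
  = (395/849)    [5489 ≡ 395 mod 849]
  = (849/395)    [QR: 849 ≡ 1 mod 4, sign kept]
  = (59/395)    [849 ≡ 59 mod 395]
  = -(395/59)    [QR: both ≡ 3 mod 4, sign flips]
  = -(41/59)    [395 ≡ 41 mod 59]
  = -(59/41)    [QR: 41 ≡ 1 mod 4, sign kept]
  = -(18/41)    [59 ≡ 18 mod 41]
  = -(9/41)    [41 ≡ 1 mod 8 ⇒ (2/41) = +1]
  = -(41/9)    [QR: 9 ≡ 1 mod 4, sign kept]
  = -(5/9)    [41 ≡ 5 mod 9]
  = -(9/5)    [QR: 5 ≡ 1 mod 4, sign kept]
  = -(4/5)    [9 ≡ 4 mod 5]
  = -(1/5)    [5 ≡ 5 mod 8 ⇒ (2/5)^2 = +1]
  = -1    [(1/5) = 1]
The Legendre symbol is -1, so x^2 ≡ -8885 (mod 7187) has no solution.

no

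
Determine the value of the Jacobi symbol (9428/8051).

(9428/8051)
  = (1377/8051)    [9428 ≡ 1377 mod 8051]
  = (8051/1377)    [QR: 1377 ≡ 1 mod 4, sign kept]
  = (1166/1377)    [8051 ≡ 1166 mod 1377]
  = (583/1377)    [1377 ≡ 1 mod 8 ⇒ (2/1377) = +1]
  = (1377/583)    [QR: 1377 ≡ 1 mod 4, sign kept]
  = (211/583)    [1377 ≡ 211 mod 583]
  = -(583/211)    [QR: both ≡ 3 mod 4, sign flips]
  = -(161/211)    [583 ≡ 161 mod 211]
  = -(211/161)    [QR: 161 ≡ 1 mod 4, sign kept]
  = -(50/161)    [211 ≡ 50 mod 161]
  = -(25/161)    [161 ≡ 1 mod 8 ⇒ (2/161) = +1]
  = -(161/25)    [QR: 25 ≡ 1 mod 4, sign kept]
  = -(11/25)    [161 ≡ 11 mod 25]
  = -(25/11)    [QR: 25 ≡ 1 mod 4, sign kept]
  = -(3/11)    [25 ≡ 3 mod 11]
  = (11/3)    [QR: both ≡ 3 mod 4, sign flips]
  = (2/3)    [11 ≡ 2 mod 3]
  = -(1/3)    [3 ≡ 3 mod 8 ⇒ (2/3) = -1]
  = -1    [(1/3) = 1]

-1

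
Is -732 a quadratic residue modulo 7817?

no

(-732|7817)
  = (732|7817)    [7817 ≡ 1 mod 4 ⇒ (-1|7817) = +1]
  = (183|7817)    [7817 ≡ 1 mod 8 ⇒ (2|7817)^2 = +1]
  = (7817|183)    [QR: 7817 ≡ 1 mod 4, sign kept]
  = (131|183)    [7817 ≡ 131 mod 183]
  = -(183|131)    [QR: both ≡ 3 mod 4, sign flips]
  = -(52|131)    [183 ≡ 52 mod 131]
  = -(13|131)    [131 ≡ 3 mod 8 ⇒ (2|131)^2 = +1]
  = -(131|13)    [QR: 13 ≡ 1 mod 4, sign kept]
  = -(1|13)    [131 ≡ 1 mod 13]
  = -1    [(1|13) = 1]
The Legendre symbol is -1, so x^2 ≡ -732 (mod 7817) has no solution.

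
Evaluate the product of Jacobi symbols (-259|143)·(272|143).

-1

By multiplicativity, (-259·272|143) = (-259|143)·(272|143).
First factor (-259|143):
Reduce the numerator: -259 ≡ 27 (mod 143), so (-259|143) = (27|143).
Both 27 ≡ 3 and 143 ≡ 3 (mod 4), so reciprocity gives (27|143) = -(143|27). Reduce: 143 ≡ 8 (mod 27). Now have -(8|27).
Factor out 2: 8 = 2^3. Since 27 ≡ 3 (mod 8), (2|27) = -1, and (2|27)^3 = -1. Now have (1|27).
(1|27) = 1. Collecting the sign factors: 1.
Second factor (272|143):
Reduce the numerator: 272 ≡ 129 (mod 143), so (272|143) = (129|143).
129 ≡ 1 (mod 4), so quadratic reciprocity gives (129|143) = (143|129). Reduce: 143 ≡ 14 (mod 129). Now have (14|129).
Factor out 2: 14 = 2·7. Since 129 ≡ 1 (mod 8), (2|129) = +1. Now have (7|129).
129 ≡ 1 (mod 4), so quadratic reciprocity gives (7|129) = (129|7). Reduce: 129 ≡ 3 (mod 7). Now have (3|7).
Both 3 ≡ 3 and 7 ≡ 3 (mod 4), so reciprocity gives (3|7) = -(7|3). Reduce: 7 ≡ 1 (mod 3). Now have -(1|3).
(1|3) = 1. Collecting the sign factors: -1.
Product: (1)·(-1) = -1.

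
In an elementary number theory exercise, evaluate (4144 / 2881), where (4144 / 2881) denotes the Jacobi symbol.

(4144 / 2881)
  = (1263 / 2881)    [4144 ≡ 1263 mod 2881]
  = (2881 / 1263)    [QR: 2881 ≡ 1 mod 4, sign kept]
  = (355 / 1263)    [2881 ≡ 355 mod 1263]
  = -(1263 / 355)    [QR: both ≡ 3 mod 4, sign flips]
  = -(198 / 355)    [1263 ≡ 198 mod 355]
  = (99 / 355)    [355 ≡ 3 mod 8 ⇒ (2 / 355) = -1]
  = -(355 / 99)    [QR: both ≡ 3 mod 4, sign flips]
  = -(58 / 99)    [355 ≡ 58 mod 99]
  = (29 / 99)    [99 ≡ 3 mod 8 ⇒ (2 / 99) = -1]
  = (99 / 29)    [QR: 29 ≡ 1 mod 4, sign kept]
  = (12 / 29)    [99 ≡ 12 mod 29]
  = (3 / 29)    [29 ≡ 5 mod 8 ⇒ (2 / 29)^2 = +1]
  = (29 / 3)    [QR: 29 ≡ 1 mod 4, sign kept]
  = (2 / 3)    [29 ≡ 2 mod 3]
  = -(1 / 3)    [3 ≡ 3 mod 8 ⇒ (2 / 3) = -1]
  = -1    [(1 / 3) = 1]

-1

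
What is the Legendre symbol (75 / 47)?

1

Reduce the numerator: 75 ≡ 28 (mod 47), so (75 / 47) = (28 / 47).
Factor out 2: 28 = 2^2·7. Since 47 ≡ 7 (mod 8), (2 / 47) = +1, and (2 / 47)^2 = +1. Now have (7 / 47).
Both 7 ≡ 3 and 47 ≡ 3 (mod 4), so reciprocity gives (7 / 47) = -(47 / 7). Reduce: 47 ≡ 5 (mod 7). Now have -(5 / 7).
5 ≡ 1 (mod 4), so quadratic reciprocity gives (5 / 7) = (7 / 5). Reduce: 7 ≡ 2 (mod 5). Now have -(2 / 5).
Factor out 2: 2 = 2. Since 5 ≡ 5 (mod 8), (2 / 5) = -1. Now have (1 / 5).
(1 / 5) = 1. Collecting the sign factors: 1.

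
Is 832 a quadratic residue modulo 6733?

yes

Factor out 2: 832 = 2^6·13. Since 6733 ≡ 5 (mod 8), (2/6733) = -1, and (2/6733)^6 = +1. Now have (13/6733).
13 ≡ 1 (mod 4), so quadratic reciprocity gives (13/6733) = (6733/13). Reduce: 6733 ≡ 12 (mod 13). Now have (12/13).
Factor out 2: 12 = 2^2·3. Since 13 ≡ 5 (mod 8), (2/13) = -1, and (2/13)^2 = +1. Now have (3/13).
13 ≡ 1 (mod 4), so quadratic reciprocity gives (3/13) = (13/3). Reduce: 13 ≡ 1 (mod 3). Now have (1/3).
(1/3) = 1. Collecting the sign factors: 1.
(832/6733) = 1, and 6733 is prime, so 832 is a quadratic residue mod 6733.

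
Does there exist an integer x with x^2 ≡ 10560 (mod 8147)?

Reduce the numerator: 10560 ≡ 2413 (mod 8147), so (10560/8147) = (2413/8147).
2413 ≡ 1 (mod 4), so quadratic reciprocity gives (2413/8147) = (8147/2413). Reduce: 8147 ≡ 908 (mod 2413). Now have (908/2413).
Factor out 2: 908 = 2^2·227. Since 2413 ≡ 5 (mod 8), (2/2413) = -1, and (2/2413)^2 = +1. Now have (227/2413).
2413 ≡ 1 (mod 4), so quadratic reciprocity gives (227/2413) = (2413/227). Reduce: 2413 ≡ 143 (mod 227). Now have (143/227).
Both 143 ≡ 3 and 227 ≡ 3 (mod 4), so reciprocity gives (143/227) = -(227/143). Reduce: 227 ≡ 84 (mod 143). Now have -(84/143).
Factor out 2: 84 = 2^2·21. Since 143 ≡ 7 (mod 8), (2/143) = +1, and (2/143)^2 = +1. Now have -(21/143).
21 ≡ 1 (mod 4), so quadratic reciprocity gives (21/143) = (143/21). Reduce: 143 ≡ 17 (mod 21). Now have -(17/21).
17 ≡ 1 (mod 4), so quadratic reciprocity gives (17/21) = (21/17). Reduce: 21 ≡ 4 (mod 17). Now have -(4/17).
Factor out 2: 4 = 2^2. Since 17 ≡ 1 (mod 8), (2/17) = +1, and (2/17)^2 = +1. Now have -(1/17).
(1/17) = 1. Collecting the sign factors: -1.
The Legendre symbol is -1, so x^2 ≡ 10560 (mod 8147) has no solution.

no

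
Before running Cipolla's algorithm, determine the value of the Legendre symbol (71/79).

-1

Both 71 ≡ 3 and 79 ≡ 3 (mod 4), so reciprocity gives (71/79) = -(79/71). Reduce: 79 ≡ 8 (mod 71). Now have -(8/71).
Factor out 2: 8 = 2^3. Since 71 ≡ 7 (mod 8), (2/71) = +1, and (2/71)^3 = +1. Now have -(1/71).
(1/71) = 1. Collecting the sign factors: -1.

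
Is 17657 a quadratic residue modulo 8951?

Reduce the numerator: 17657 ≡ 8706 (mod 8951), so (17657/8951) = (8706/8951).
Factor out 2: 8706 = 2·4353. Since 8951 ≡ 7 (mod 8), (2/8951) = +1. Now have (4353/8951).
4353 ≡ 1 (mod 4), so quadratic reciprocity gives (4353/8951) = (8951/4353). Reduce: 8951 ≡ 245 (mod 4353). Now have (245/4353).
245 ≡ 1 (mod 4), so quadratic reciprocity gives (245/4353) = (4353/245). Reduce: 4353 ≡ 188 (mod 245). Now have (188/245).
Factor out 2: 188 = 2^2·47. Since 245 ≡ 5 (mod 8), (2/245) = -1, and (2/245)^2 = +1. Now have (47/245).
245 ≡ 1 (mod 4), so quadratic reciprocity gives (47/245) = (245/47). Reduce: 245 ≡ 10 (mod 47). Now have (10/47).
Factor out 2: 10 = 2·5. Since 47 ≡ 7 (mod 8), (2/47) = +1. Now have (5/47).
5 ≡ 1 (mod 4), so quadratic reciprocity gives (5/47) = (47/5). Reduce: 47 ≡ 2 (mod 5). Now have (2/5).
Factor out 2: 2 = 2. Since 5 ≡ 5 (mod 8), (2/5) = -1. Now have -(1/5).
(1/5) = 1. Collecting the sign factors: -1.
(17657/8951) = -1, and 8951 is prime, so 17657 is not a quadratic residue mod 8951.

no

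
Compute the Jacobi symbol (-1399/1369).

(-1399/1369)
  = (1339/1369)    [-1399 ≡ 1339 mod 1369]
  = (1369/1339)    [QR: 1369 ≡ 1 mod 4, sign kept]
  = (30/1339)    [1369 ≡ 30 mod 1339]
  = -(15/1339)    [1339 ≡ 3 mod 8 ⇒ (2/1339) = -1]
  = (1339/15)    [QR: both ≡ 3 mod 4, sign flips]
  = (4/15)    [1339 ≡ 4 mod 15]
  = (1/15)    [15 ≡ 7 mod 8 ⇒ (2/15)^2 = +1]
  = 1    [(1/15) = 1]

1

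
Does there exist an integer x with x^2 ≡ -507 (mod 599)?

Reduce the numerator: -507 ≡ 92 (mod 599), so (-507|599) = (92|599).
Factor out 2: 92 = 2^2·23. Since 599 ≡ 7 (mod 8), (2|599) = +1, and (2|599)^2 = +1. Now have (23|599).
Both 23 ≡ 3 and 599 ≡ 3 (mod 4), so reciprocity gives (23|599) = -(599|23). Reduce: 599 ≡ 1 (mod 23). Now have -(1|23).
(1|23) = 1. Collecting the sign factors: -1.
The Legendre symbol is -1, so x^2 ≡ -507 (mod 599) has no solution.

no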